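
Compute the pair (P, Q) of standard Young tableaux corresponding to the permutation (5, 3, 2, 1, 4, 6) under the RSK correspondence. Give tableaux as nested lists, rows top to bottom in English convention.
Insert each entry of the permutation into P by Schensted row insertion, recording in Q the position of each new cell.

Insert 5: appended to row 1. P = [[5]].
Insert 3: 3 bumps 5 from row 1; 5 starts row 2. P = [[3], [5]].
Insert 2: 2 bumps 3 from row 1; 3 bumps 5 from row 2; 5 starts row 3. P = [[2], [3], [5]].
Insert 1: 1 bumps 2 from row 1; 2 bumps 3 from row 2; 3 bumps 5 from row 3; 5 starts row 4. P = [[1], [2], [3], [5]].
Insert 4: appended to row 1. P = [[1, 4], [2], [3], [5]].
Insert 6: appended to row 1. P = [[1, 4, 6], [2], [3], [5]].

So P = [[1, 4, 6], [2], [3], [5]], Q = [[1, 5, 6], [2], [3], [4]].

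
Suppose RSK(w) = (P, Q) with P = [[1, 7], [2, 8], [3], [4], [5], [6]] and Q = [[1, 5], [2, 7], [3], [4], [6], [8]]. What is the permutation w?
6 5 4 3 8 2 7 1

Reverse the RSK construction: for i from n down to 1, find the cell of Q containing i, remove the entry at that cell from P, and reverse-bump it up through P; the value ejected from row 1 is w(i).

Step i=8: Q has 8 at row 6, column 1; remove 6 from row 6 of P and reverse-bump: 6 enters row 5 and ejects 5; 5 enters row 4 and ejects 4; 4 enters row 3 and ejects 3; 3 enters row 2 and ejects 2; 2 enters row 1 and ejects 1. So w(8) = 1. P is now [[2, 7], [3, 8], [4], [5], [6]].
Step i=7: Q has 7 at row 2, column 2; remove 8 from row 2 of P and reverse-bump: 8 enters row 1 and ejects 7. So w(7) = 7. P is now [[2, 8], [3], [4], [5], [6]].
Step i=6: Q has 6 at row 5, column 1; remove 6 from row 5 of P and reverse-bump: 6 enters row 4 and ejects 5; 5 enters row 3 and ejects 4; 4 enters row 2 and ejects 3; 3 enters row 1 and ejects 2. So w(6) = 2. P is now [[3, 8], [4], [5], [6]].
Step i=5: Q has 5 at row 1, column 2; remove that cell from P, ejecting 8. So w(5) = 8. P is now [[3], [4], [5], [6]].
Step i=4: Q has 4 at row 4, column 1; remove 6 from row 4 of P and reverse-bump: 6 enters row 3 and ejects 5; 5 enters row 2 and ejects 4; 4 enters row 1 and ejects 3. So w(4) = 3. P is now [[4], [5], [6]].
Step i=3: Q has 3 at row 3, column 1; remove 6 from row 3 of P and reverse-bump: 6 enters row 2 and ejects 5; 5 enters row 1 and ejects 4. So w(3) = 4. P is now [[5], [6]].
Step i=2: Q has 2 at row 2, column 1; remove 6 from row 2 of P and reverse-bump: 6 enters row 1 and ejects 5. So w(2) = 5. P is now [[6]].
Step i=1: Q has 1 at row 1, column 1; remove that cell from P, ejecting 6. So w(1) = 6. P is now [].

So w = 6 5 4 3 8 2 7 1.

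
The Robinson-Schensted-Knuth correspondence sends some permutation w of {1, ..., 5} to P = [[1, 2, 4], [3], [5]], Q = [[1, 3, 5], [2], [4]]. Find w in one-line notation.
5 1 3 2 4

Reverse the RSK construction: for i from n down to 1, find the cell of Q containing i, remove the entry at that cell from P, and reverse-bump it up through P; the value ejected from row 1 is w(i).

Step i=5: Q has 5 at row 1, column 3; remove that cell from P, ejecting 4. So w(5) = 4. P is now [[1, 2], [3], [5]].
Step i=4: Q has 4 at row 3, column 1; remove 5 from row 3 of P and reverse-bump: 5 enters row 2 and ejects 3; 3 enters row 1 and ejects 2. So w(4) = 2. P is now [[1, 3], [5]].
Step i=3: Q has 3 at row 1, column 2; remove that cell from P, ejecting 3. So w(3) = 3. P is now [[1], [5]].
Step i=2: Q has 2 at row 2, column 1; remove 5 from row 2 of P and reverse-bump: 5 enters row 1 and ejects 1. So w(2) = 1. P is now [[5]].
Step i=1: Q has 1 at row 1, column 1; remove that cell from P, ejecting 5. So w(1) = 5. P is now [].

So w = 5 1 3 2 4.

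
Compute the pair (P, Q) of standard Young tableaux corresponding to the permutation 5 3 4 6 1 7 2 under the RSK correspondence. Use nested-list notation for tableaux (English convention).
P = [[1, 2, 6, 7], [3, 4], [5]], Q = [[1, 3, 4, 6], [2, 7], [5]]

Insert each entry of the permutation into P by Schensted row insertion, recording in Q the position of each new cell.

Insert 5: appended to row 1. P = [[5]].
Insert 3: 3 bumps 5 from row 1; 5 starts row 2. P = [[3], [5]].
Insert 4: appended to row 1. P = [[3, 4], [5]].
Insert 6: appended to row 1. P = [[3, 4, 6], [5]].
Insert 1: 1 bumps 3 from row 1; 3 bumps 5 from row 2; 5 starts row 3. P = [[1, 4, 6], [3], [5]].
Insert 7: appended to row 1. P = [[1, 4, 6, 7], [3], [5]].
Insert 2: 2 bumps 4 from row 1; 4 appends to row 2. P = [[1, 2, 6, 7], [3, 4], [5]].

So P = [[1, 2, 6, 7], [3, 4], [5]], Q = [[1, 3, 4, 6], [2, 7], [5]].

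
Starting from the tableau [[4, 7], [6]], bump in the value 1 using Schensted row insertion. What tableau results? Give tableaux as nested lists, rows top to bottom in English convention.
In row 1, 1 replaces 4 (the leftmost entry greater than 1); 4 is bumped to row 2. In row 2, 4 replaces 6 (the leftmost entry greater than 4); 6 is bumped to row 3. 6 starts a new row 3. The new tableau is [[1, 7], [4], [6]].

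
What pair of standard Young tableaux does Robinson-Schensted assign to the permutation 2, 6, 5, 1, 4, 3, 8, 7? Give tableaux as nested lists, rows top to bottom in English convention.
Insert each entry of the permutation into P by Schensted row insertion, recording in Q the position of each new cell.

Insert 2: appended to row 1. P = [[2]].
Insert 6: appended to row 1. P = [[2, 6]].
Insert 5: 5 bumps 6 from row 1; 6 starts row 2. P = [[2, 5], [6]].
Insert 1: 1 bumps 2 from row 1; 2 bumps 6 from row 2; 6 starts row 3. P = [[1, 5], [2], [6]].
Insert 4: 4 bumps 5 from row 1; 5 appends to row 2. P = [[1, 4], [2, 5], [6]].
Insert 3: 3 bumps 4 from row 1; 4 bumps 5 from row 2; 5 bumps 6 from row 3; 6 starts row 4. P = [[1, 3], [2, 4], [5], [6]].
Insert 8: appended to row 1. P = [[1, 3, 8], [2, 4], [5], [6]].
Insert 7: 7 bumps 8 from row 1; 8 appends to row 2. P = [[1, 3, 7], [2, 4, 8], [5], [6]].

So P = [[1, 3, 7], [2, 4, 8], [5], [6]], Q = [[1, 2, 7], [3, 5, 8], [4], [6]].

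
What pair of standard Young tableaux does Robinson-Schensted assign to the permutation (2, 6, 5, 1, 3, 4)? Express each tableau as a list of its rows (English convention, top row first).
P = [[1, 3, 4], [2, 5], [6]], Q = [[1, 2, 6], [3, 5], [4]]

Insert each entry of the permutation into P by Schensted row insertion, recording in Q the position of each new cell.

Insert 2: appended to row 1. P = [[2]].
Insert 6: appended to row 1. P = [[2, 6]].
Insert 5: 5 bumps 6 from row 1; 6 starts row 2. P = [[2, 5], [6]].
Insert 1: 1 bumps 2 from row 1; 2 bumps 6 from row 2; 6 starts row 3. P = [[1, 5], [2], [6]].
Insert 3: 3 bumps 5 from row 1; 5 appends to row 2. P = [[1, 3], [2, 5], [6]].
Insert 4: appended to row 1. P = [[1, 3, 4], [2, 5], [6]].

So P = [[1, 3, 4], [2, 5], [6]], Q = [[1, 2, 6], [3, 5], [4]].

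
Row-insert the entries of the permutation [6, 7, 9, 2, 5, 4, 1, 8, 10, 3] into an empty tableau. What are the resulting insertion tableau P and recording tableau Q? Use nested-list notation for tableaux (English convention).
Insert each entry of the permutation into P by Schensted row insertion, recording in Q the position of each new cell.

Insert 6: appended to row 1. P = [[6]].
Insert 7: appended to row 1. P = [[6, 7]].
Insert 9: appended to row 1. P = [[6, 7, 9]].
Insert 2: 2 bumps 6 from row 1; 6 starts row 2. P = [[2, 7, 9], [6]].
Insert 5: 5 bumps 7 from row 1; 7 appends to row 2. P = [[2, 5, 9], [6, 7]].
Insert 4: 4 bumps 5 from row 1; 5 bumps 6 from row 2; 6 starts row 3. P = [[2, 4, 9], [5, 7], [6]].
Insert 1: 1 bumps 2 from row 1; 2 bumps 5 from row 2; 5 bumps 6 from row 3; 6 starts row 4. P = [[1, 4, 9], [2, 7], [5], [6]].
Insert 8: 8 bumps 9 from row 1; 9 appends to row 2. P = [[1, 4, 8], [2, 7, 9], [5], [6]].
Insert 10: appended to row 1. P = [[1, 4, 8, 10], [2, 7, 9], [5], [6]].
Insert 3: 3 bumps 4 from row 1; 4 bumps 7 from row 2; 7 appends to row 3. P = [[1, 3, 8, 10], [2, 4, 9], [5, 7], [6]].

So P = [[1, 3, 8, 10], [2, 4, 9], [5, 7], [6]], Q = [[1, 2, 3, 9], [4, 5, 8], [6, 10], [7]].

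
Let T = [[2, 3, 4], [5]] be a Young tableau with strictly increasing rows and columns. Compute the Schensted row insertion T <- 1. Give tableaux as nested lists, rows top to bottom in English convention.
[[1, 3, 4], [2], [5]]

In row 1, 1 replaces 2 (the leftmost entry greater than 1); 2 is bumped to row 2. In row 2, 2 replaces 5 (the leftmost entry greater than 2); 5 is bumped to row 3. 5 starts a new row 3. The new tableau is [[1, 3, 4], [2], [5]].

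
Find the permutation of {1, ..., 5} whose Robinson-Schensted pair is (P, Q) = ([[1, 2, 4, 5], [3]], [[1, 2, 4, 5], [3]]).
Reverse the RSK construction: for i from n down to 1, find the cell of Q containing i, remove the entry at that cell from P, and reverse-bump it up through P; the value ejected from row 1 is w(i).

Step i=5: Q has 5 at row 1, column 4; remove that cell from P, ejecting 5. So w(5) = 5. P is now [[1, 2, 4], [3]].
Step i=4: Q has 4 at row 1, column 3; remove that cell from P, ejecting 4. So w(4) = 4. P is now [[1, 2], [3]].
Step i=3: Q has 3 at row 2, column 1; remove 3 from row 2 of P and reverse-bump: 3 enters row 1 and ejects 2. So w(3) = 2. P is now [[1, 3]].
Step i=2: Q has 2 at row 1, column 2; remove that cell from P, ejecting 3. So w(2) = 3. P is now [[1]].
Step i=1: Q has 1 at row 1, column 1; remove that cell from P, ejecting 1. So w(1) = 1. P is now [].

So w = 1 3 2 4 5.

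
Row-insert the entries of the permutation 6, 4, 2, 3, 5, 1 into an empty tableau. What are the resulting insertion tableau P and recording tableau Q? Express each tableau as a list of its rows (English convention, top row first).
P = [[1, 3, 5], [2], [4], [6]], Q = [[1, 4, 5], [2], [3], [6]]

Insert each entry of the permutation into P by Schensted row insertion, recording in Q the position of each new cell.

Insert 6: appended to row 1. P = [[6]].
Insert 4: 4 bumps 6 from row 1; 6 starts row 2. P = [[4], [6]].
Insert 2: 2 bumps 4 from row 1; 4 bumps 6 from row 2; 6 starts row 3. P = [[2], [4], [6]].
Insert 3: appended to row 1. P = [[2, 3], [4], [6]].
Insert 5: appended to row 1. P = [[2, 3, 5], [4], [6]].
Insert 1: 1 bumps 2 from row 1; 2 bumps 4 from row 2; 4 bumps 6 from row 3; 6 starts row 4. P = [[1, 3, 5], [2], [4], [6]].

So P = [[1, 3, 5], [2], [4], [6]], Q = [[1, 4, 5], [2], [3], [6]].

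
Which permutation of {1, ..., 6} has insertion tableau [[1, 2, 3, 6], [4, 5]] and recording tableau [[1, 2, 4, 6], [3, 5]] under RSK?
Reverse the RSK construction: for i from n down to 1, find the cell of Q containing i, remove the entry at that cell from P, and reverse-bump it up through P; the value ejected from row 1 is w(i).

Step i=6: Q has 6 at row 1, column 4; remove that cell from P, ejecting 6. So w(6) = 6. P is now [[1, 2, 3], [4, 5]].
Step i=5: Q has 5 at row 2, column 2; remove 5 from row 2 of P and reverse-bump: 5 enters row 1 and ejects 3. So w(5) = 3. P is now [[1, 2, 5], [4]].
Step i=4: Q has 4 at row 1, column 3; remove that cell from P, ejecting 5. So w(4) = 5. P is now [[1, 2], [4]].
Step i=3: Q has 3 at row 2, column 1; remove 4 from row 2 of P and reverse-bump: 4 enters row 1 and ejects 2. So w(3) = 2. P is now [[1, 4]].
Step i=2: Q has 2 at row 1, column 2; remove that cell from P, ejecting 4. So w(2) = 4. P is now [[1]].
Step i=1: Q has 1 at row 1, column 1; remove that cell from P, ejecting 1. So w(1) = 1. P is now [].

So w = 1 4 2 5 3 6.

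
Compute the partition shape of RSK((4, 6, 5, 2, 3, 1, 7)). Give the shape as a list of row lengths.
[3, 2, 1, 1]

RSK row insertion gives P = [[1, 3, 7], [2, 5], [4], [6]], which has shape [3, 2, 1, 1].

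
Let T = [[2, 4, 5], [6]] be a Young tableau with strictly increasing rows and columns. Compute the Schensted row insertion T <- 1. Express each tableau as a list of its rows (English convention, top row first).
[[1, 4, 5], [2], [6]]

In row 1, 1 replaces 2 (the leftmost entry greater than 1); 2 is bumped to row 2. In row 2, 2 replaces 6 (the leftmost entry greater than 2); 6 is bumped to row 3. 6 starts a new row 3. The new tableau is [[1, 4, 5], [2], [6]].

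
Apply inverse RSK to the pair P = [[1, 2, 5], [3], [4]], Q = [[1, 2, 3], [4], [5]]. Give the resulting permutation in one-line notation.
1 4 5 3 2

Reverse the RSK construction: for i from n down to 1, find the cell of Q containing i, remove the entry at that cell from P, and reverse-bump it up through P; the value ejected from row 1 is w(i).

Step i=5: Q has 5 at row 3, column 1; remove 4 from row 3 of P and reverse-bump: 4 enters row 2 and ejects 3; 3 enters row 1 and ejects 2. So w(5) = 2. P is now [[1, 3, 5], [4]].
Step i=4: Q has 4 at row 2, column 1; remove 4 from row 2 of P and reverse-bump: 4 enters row 1 and ejects 3. So w(4) = 3. P is now [[1, 4, 5]].
Step i=3: Q has 3 at row 1, column 3; remove that cell from P, ejecting 5. So w(3) = 5. P is now [[1, 4]].
Step i=2: Q has 2 at row 1, column 2; remove that cell from P, ejecting 4. So w(2) = 4. P is now [[1]].
Step i=1: Q has 1 at row 1, column 1; remove that cell from P, ejecting 1. So w(1) = 1. P is now [].

So w = 1 4 5 3 2.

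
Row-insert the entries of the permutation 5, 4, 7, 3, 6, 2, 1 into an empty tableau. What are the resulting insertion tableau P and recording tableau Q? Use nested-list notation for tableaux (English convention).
Insert each entry of the permutation into P by Schensted row insertion, recording in Q the position of each new cell.

Insert 5: appended to row 1. P = [[5]], Q = [[1]].
Insert 4: 4 bumps 5 from row 1; 5 starts row 2. P = [[4], [5]], Q = [[1], [2]].
Insert 7: appended to row 1. P = [[4, 7], [5]], Q = [[1, 3], [2]].
Insert 3: 3 bumps 4 from row 1; 4 bumps 5 from row 2; 5 starts row 3. P = [[3, 7], [4], [5]], Q = [[1, 3], [2], [4]].
Insert 6: 6 bumps 7 from row 1; 7 appends to row 2. P = [[3, 6], [4, 7], [5]], Q = [[1, 3], [2, 5], [4]].
Insert 2: 2 bumps 3 from row 1; 3 bumps 4 from row 2; 4 bumps 5 from row 3; 5 starts row 4. P = [[2, 6], [3, 7], [4], [5]], Q = [[1, 3], [2, 5], [4], [6]].
Insert 1: 1 bumps 2 from row 1; 2 bumps 3 from row 2; 3 bumps 4 from row 3; 4 bumps 5 from row 4; 5 starts row 5. P = [[1, 6], [2, 7], [3], [4], [5]], Q = [[1, 3], [2, 5], [4], [6], [7]].

So P = [[1, 6], [2, 7], [3], [4], [5]], Q = [[1, 3], [2, 5], [4], [6], [7]].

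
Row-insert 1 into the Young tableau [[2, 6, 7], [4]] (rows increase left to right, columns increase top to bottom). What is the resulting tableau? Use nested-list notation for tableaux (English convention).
In row 1, 1 replaces 2 (the leftmost entry greater than 1); 2 is bumped to row 2. In row 2, 2 replaces 4 (the leftmost entry greater than 2); 4 is bumped to row 3. 4 starts a new row 3. The new tableau is [[1, 6, 7], [2], [4]].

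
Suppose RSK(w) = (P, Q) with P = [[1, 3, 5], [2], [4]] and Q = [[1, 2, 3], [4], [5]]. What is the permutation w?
Reverse the RSK construction: for i from n down to 1, find the cell of Q containing i, remove the entry at that cell from P, and reverse-bump it up through P; the value ejected from row 1 is w(i).

Step i=5: Q has 5 at row 3, column 1; remove 4 from row 3 of P and reverse-bump: 4 enters row 2 and ejects 2; 2 enters row 1 and ejects 1. So w(5) = 1. P is now [[2, 3, 5], [4]].
Step i=4: Q has 4 at row 2, column 1; remove 4 from row 2 of P and reverse-bump: 4 enters row 1 and ejects 3. So w(4) = 3. P is now [[2, 4, 5]].
Step i=3: Q has 3 at row 1, column 3; remove that cell from P, ejecting 5. So w(3) = 5. P is now [[2, 4]].
Step i=2: Q has 2 at row 1, column 2; remove that cell from P, ejecting 4. So w(2) = 4. P is now [[2]].
Step i=1: Q has 1 at row 1, column 1; remove that cell from P, ejecting 2. So w(1) = 2. P is now [].

So w = 2 4 5 3 1.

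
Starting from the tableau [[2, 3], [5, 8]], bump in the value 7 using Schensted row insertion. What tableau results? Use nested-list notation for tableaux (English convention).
[[2, 3, 7], [5, 8]]

7 is larger than every entry of row 1, so it is appended to row 1. The new tableau is [[2, 3, 7], [5, 8]].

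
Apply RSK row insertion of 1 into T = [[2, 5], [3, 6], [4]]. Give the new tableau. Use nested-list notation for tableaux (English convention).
In row 1, 1 replaces 2 (the leftmost entry greater than 1); 2 is bumped to row 2. In row 2, 2 replaces 3 (the leftmost entry greater than 2); 3 is bumped to row 3. In row 3, 3 replaces 4 (the leftmost entry greater than 3); 4 is bumped to row 4. 4 starts a new row 4. The new tableau is [[1, 5], [2, 6], [3], [4]].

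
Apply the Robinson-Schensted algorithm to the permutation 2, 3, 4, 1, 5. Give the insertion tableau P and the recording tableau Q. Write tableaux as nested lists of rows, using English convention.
Insert each entry of the permutation into P by Schensted row insertion, recording in Q the position of each new cell.

Insert 2: appended to row 1. P = [[2]], Q = [[1]].
Insert 3: appended to row 1. P = [[2, 3]], Q = [[1, 2]].
Insert 4: appended to row 1. P = [[2, 3, 4]], Q = [[1, 2, 3]].
Insert 1: 1 bumps 2 from row 1; 2 starts row 2. P = [[1, 3, 4], [2]], Q = [[1, 2, 3], [4]].
Insert 5: appended to row 1. P = [[1, 3, 4, 5], [2]], Q = [[1, 2, 3, 5], [4]].

So P = [[1, 3, 4, 5], [2]], Q = [[1, 2, 3, 5], [4]].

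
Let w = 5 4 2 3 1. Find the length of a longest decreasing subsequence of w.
4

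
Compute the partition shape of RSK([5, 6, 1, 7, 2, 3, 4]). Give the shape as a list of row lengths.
Row-insert each entry into an empty tableau.

After inserting 5: P = [[5]].
After inserting 6: P = [[5, 6]].
After inserting 1: P = [[1, 6], [5]].
After inserting 7: P = [[1, 6, 7], [5]].
After inserting 2: P = [[1, 2, 7], [5, 6]].
After inserting 3: P = [[1, 2, 3], [5, 6, 7]].
After inserting 4: P = [[1, 2, 3, 4], [5, 6, 7]].

The final insertion tableau P = [[1, 2, 3, 4], [5, 6, 7]] has shape [4, 3].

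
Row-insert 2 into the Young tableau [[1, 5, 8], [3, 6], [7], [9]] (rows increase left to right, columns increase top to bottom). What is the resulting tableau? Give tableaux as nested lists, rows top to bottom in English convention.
[[1, 2, 8], [3, 5], [6], [7], [9]]

In row 1, 2 replaces 5 (the leftmost entry greater than 2); 5 is bumped to row 2. In row 2, 5 replaces 6 (the leftmost entry greater than 5); 6 is bumped to row 3. In row 3, 6 replaces 7 (the leftmost entry greater than 6); 7 is bumped to row 4. In row 4, 7 replaces 9 (the leftmost entry greater than 7); 9 is bumped to row 5. 9 starts a new row 5. The new tableau is [[1, 2, 8], [3, 5], [6], [7], [9]].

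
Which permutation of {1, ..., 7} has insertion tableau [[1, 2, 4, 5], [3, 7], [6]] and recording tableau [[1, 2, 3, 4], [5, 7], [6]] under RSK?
Reverse RSK: for i = n, n-1, ..., 1, locate i in Q, remove the corresponding corner cell from P, and reverse-bump its entry up through P; the value ejected from row 1 is w(i).

So w = 1 3 6 7 4 2 5.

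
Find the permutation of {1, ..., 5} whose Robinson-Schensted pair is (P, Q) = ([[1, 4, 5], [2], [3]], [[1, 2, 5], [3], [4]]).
3 4 2 1 5

Reverse RSK: for i = n, n-1, ..., 1, locate i in Q, remove the corresponding corner cell from P, and reverse-bump its entry up through P; the value ejected from row 1 is w(i).

So w = 3 4 2 1 5.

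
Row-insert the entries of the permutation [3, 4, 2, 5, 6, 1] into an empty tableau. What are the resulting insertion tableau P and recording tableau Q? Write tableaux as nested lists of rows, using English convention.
P = [[1, 4, 5, 6], [2], [3]], Q = [[1, 2, 4, 5], [3], [6]]

Insert each entry of the permutation into P by Schensted row insertion, recording in Q the position of each new cell.

Insert 3: appended to row 1. P = [[3]].
Insert 4: appended to row 1. P = [[3, 4]].
Insert 2: 2 bumps 3 from row 1; 3 starts row 2. P = [[2, 4], [3]].
Insert 5: appended to row 1. P = [[2, 4, 5], [3]].
Insert 6: appended to row 1. P = [[2, 4, 5, 6], [3]].
Insert 1: 1 bumps 2 from row 1; 2 bumps 3 from row 2; 3 starts row 3. P = [[1, 4, 5, 6], [2], [3]].

So P = [[1, 4, 5, 6], [2], [3]], Q = [[1, 2, 4, 5], [3], [6]].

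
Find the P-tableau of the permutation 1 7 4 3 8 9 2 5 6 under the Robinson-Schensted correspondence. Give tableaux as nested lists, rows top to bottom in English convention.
Insert 1: appended to row 1. P = [[1]].
Insert 7: appended to row 1. P = [[1, 7]].
Insert 4: 4 bumps 7 from row 1; 7 starts row 2. P = [[1, 4], [7]].
Insert 3: 3 bumps 4 from row 1; 4 bumps 7 from row 2; 7 starts row 3. P = [[1, 3], [4], [7]].
Insert 8: appended to row 1. P = [[1, 3, 8], [4], [7]].
Insert 9: appended to row 1. P = [[1, 3, 8, 9], [4], [7]].
Insert 2: 2 bumps 3 from row 1; 3 bumps 4 from row 2; 4 bumps 7 from row 3; 7 starts row 4. P = [[1, 2, 8, 9], [3], [4], [7]].
Insert 5: 5 bumps 8 from row 1; 8 appends to row 2. P = [[1, 2, 5, 9], [3, 8], [4], [7]].
Insert 6: 6 bumps 9 from row 1; 9 appends to row 2. P = [[1, 2, 5, 6], [3, 8, 9], [4], [7]].

So P = [[1, 2, 5, 6], [3, 8, 9], [4], [7]].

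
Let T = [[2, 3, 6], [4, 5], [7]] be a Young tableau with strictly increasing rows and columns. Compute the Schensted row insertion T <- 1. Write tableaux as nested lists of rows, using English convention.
[[1, 3, 6], [2, 5], [4], [7]]

In row 1, 1 replaces 2 (the leftmost entry greater than 1); 2 is bumped to row 2. In row 2, 2 replaces 4 (the leftmost entry greater than 2); 4 is bumped to row 3. In row 3, 4 replaces 7 (the leftmost entry greater than 4); 7 is bumped to row 4. 7 starts a new row 4. The new tableau is [[1, 3, 6], [2, 5], [4], [7]].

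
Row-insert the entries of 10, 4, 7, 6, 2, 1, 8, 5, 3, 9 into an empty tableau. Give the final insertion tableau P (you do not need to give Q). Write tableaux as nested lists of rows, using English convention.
P = [[1, 3, 8, 9], [2, 5], [4, 6], [7], [10]]

Insert 10: appended to row 1. P = [[10]].
Insert 4: 4 bumps 10 from row 1; 10 starts row 2. P = [[4], [10]].
Insert 7: appended to row 1. P = [[4, 7], [10]].
Insert 6: 6 bumps 7 from row 1; 7 bumps 10 from row 2; 10 starts row 3. P = [[4, 6], [7], [10]].
Insert 2: 2 bumps 4 from row 1; 4 bumps 7 from row 2; 7 bumps 10 from row 3; 10 starts row 4. P = [[2, 6], [4], [7], [10]].
Insert 1: 1 bumps 2 from row 1; 2 bumps 4 from row 2; 4 bumps 7 from row 3; 7 bumps 10 from row 4; 10 starts row 5. P = [[1, 6], [2], [4], [7], [10]].
Insert 8: appended to row 1. P = [[1, 6, 8], [2], [4], [7], [10]].
Insert 5: 5 bumps 6 from row 1; 6 appends to row 2. P = [[1, 5, 8], [2, 6], [4], [7], [10]].
Insert 3: 3 bumps 5 from row 1; 5 bumps 6 from row 2; 6 appends to row 3. P = [[1, 3, 8], [2, 5], [4, 6], [7], [10]].
Insert 9: appended to row 1. P = [[1, 3, 8, 9], [2, 5], [4, 6], [7], [10]].

So P = [[1, 3, 8, 9], [2, 5], [4, 6], [7], [10]].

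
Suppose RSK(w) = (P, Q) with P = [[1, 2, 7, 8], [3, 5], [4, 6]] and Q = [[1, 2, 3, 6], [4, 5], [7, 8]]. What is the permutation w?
4 6 7 3 5 8 1 2

Reverse the RSK construction: for i from n down to 1, find the cell of Q containing i, remove the entry at that cell from P, and reverse-bump it up through P; the value ejected from row 1 is w(i).

Step i=8: Q has 8 at row 3, column 2; remove 6 from row 3 of P and reverse-bump: 6 enters row 2 and ejects 5; 5 enters row 1 and ejects 2. So w(8) = 2. P is now [[1, 5, 7, 8], [3, 6], [4]].
Step i=7: Q has 7 at row 3, column 1; remove 4 from row 3 of P and reverse-bump: 4 enters row 2 and ejects 3; 3 enters row 1 and ejects 1. So w(7) = 1. P is now [[3, 5, 7, 8], [4, 6]].
Step i=6: Q has 6 at row 1, column 4; remove that cell from P, ejecting 8. So w(6) = 8. P is now [[3, 5, 7], [4, 6]].
Step i=5: Q has 5 at row 2, column 2; remove 6 from row 2 of P and reverse-bump: 6 enters row 1 and ejects 5. So w(5) = 5. P is now [[3, 6, 7], [4]].
Step i=4: Q has 4 at row 2, column 1; remove 4 from row 2 of P and reverse-bump: 4 enters row 1 and ejects 3. So w(4) = 3. P is now [[4, 6, 7]].
Step i=3: Q has 3 at row 1, column 3; remove that cell from P, ejecting 7. So w(3) = 7. P is now [[4, 6]].
Step i=2: Q has 2 at row 1, column 2; remove that cell from P, ejecting 6. So w(2) = 6. P is now [[4]].
Step i=1: Q has 1 at row 1, column 1; remove that cell from P, ejecting 4. So w(1) = 4. P is now [].

So w = 4 6 7 3 5 8 1 2.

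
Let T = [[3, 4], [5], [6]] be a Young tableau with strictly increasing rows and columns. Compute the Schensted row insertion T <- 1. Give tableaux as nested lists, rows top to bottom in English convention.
In row 1, 1 replaces 3 (the leftmost entry greater than 1); 3 is bumped to row 2. In row 2, 3 replaces 5 (the leftmost entry greater than 3); 5 is bumped to row 3. In row 3, 5 replaces 6 (the leftmost entry greater than 5); 6 is bumped to row 4. 6 starts a new row 4. The new tableau is [[1, 4], [3], [5], [6]].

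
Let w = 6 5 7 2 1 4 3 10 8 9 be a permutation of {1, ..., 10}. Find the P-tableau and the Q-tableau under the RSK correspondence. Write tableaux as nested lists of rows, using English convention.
Insert each entry of the permutation into P by Schensted row insertion, recording in Q the position of each new cell.

After inserting 6: P = [[6]].
After inserting 5: P = [[5], [6]].
After inserting 7: P = [[5, 7], [6]].
After inserting 2: P = [[2, 7], [5], [6]].
After inserting 1: P = [[1, 7], [2], [5], [6]].
After inserting 4: P = [[1, 4], [2, 7], [5], [6]].
After inserting 3: P = [[1, 3], [2, 4], [5, 7], [6]].
After inserting 10: P = [[1, 3, 10], [2, 4], [5, 7], [6]].
After inserting 8: P = [[1, 3, 8], [2, 4, 10], [5, 7], [6]].
After inserting 9: P = [[1, 3, 8, 9], [2, 4, 10], [5, 7], [6]].

So P = [[1, 3, 8, 9], [2, 4, 10], [5, 7], [6]], Q = [[1, 3, 8, 10], [2, 6, 9], [4, 7], [5]].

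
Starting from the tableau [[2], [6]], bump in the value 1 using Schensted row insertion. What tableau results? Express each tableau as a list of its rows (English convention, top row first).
[[1], [2], [6]]

In row 1, 1 replaces 2 (the leftmost entry greater than 1); 2 is bumped to row 2. In row 2, 2 replaces 6 (the leftmost entry greater than 2); 6 is bumped to row 3. 6 starts a new row 3. The new tableau is [[1], [2], [6]].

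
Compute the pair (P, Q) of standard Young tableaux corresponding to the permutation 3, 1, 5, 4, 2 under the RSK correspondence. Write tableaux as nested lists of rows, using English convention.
Insert each entry of the permutation into P by Schensted row insertion, recording in Q the position of each new cell.

After inserting 3: P = [[3]].
After inserting 1: P = [[1], [3]].
After inserting 5: P = [[1, 5], [3]].
After inserting 4: P = [[1, 4], [3, 5]].
After inserting 2: P = [[1, 2], [3, 4], [5]].

So P = [[1, 2], [3, 4], [5]], Q = [[1, 3], [2, 4], [5]].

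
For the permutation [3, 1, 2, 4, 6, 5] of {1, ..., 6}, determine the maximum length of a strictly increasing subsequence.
4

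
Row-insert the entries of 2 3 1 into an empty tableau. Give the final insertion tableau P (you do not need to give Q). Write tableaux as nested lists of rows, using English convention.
P = [[1, 3], [2]]

Insert 2: appended to row 1. P = [[2]].
Insert 3: appended to row 1. P = [[2, 3]].
Insert 1: 1 bumps 2 from row 1; 2 starts row 2. P = [[1, 3], [2]].

So P = [[1, 3], [2]].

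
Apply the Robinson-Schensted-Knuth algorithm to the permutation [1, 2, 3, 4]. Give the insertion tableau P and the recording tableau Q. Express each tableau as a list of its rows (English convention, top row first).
P = [[1, 2, 3, 4]], Q = [[1, 2, 3, 4]]

Insert each entry of the permutation into P by Schensted row insertion, recording in Q the position of each new cell.

Insert 1: appended to row 1. P = [[1]], Q = [[1]].
Insert 2: appended to row 1. P = [[1, 2]], Q = [[1, 2]].
Insert 3: appended to row 1. P = [[1, 2, 3]], Q = [[1, 2, 3]].
Insert 4: appended to row 1. P = [[1, 2, 3, 4]], Q = [[1, 2, 3, 4]].

So P = [[1, 2, 3, 4]], Q = [[1, 2, 3, 4]].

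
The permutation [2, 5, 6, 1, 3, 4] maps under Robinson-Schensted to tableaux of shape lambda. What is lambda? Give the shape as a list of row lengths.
[3, 3]

Row-insert each entry into an empty tableau.

After inserting 2: P = [[2]].
After inserting 5: P = [[2, 5]].
After inserting 6: P = [[2, 5, 6]].
After inserting 1: P = [[1, 5, 6], [2]].
After inserting 3: P = [[1, 3, 6], [2, 5]].
After inserting 4: P = [[1, 3, 4], [2, 5, 6]].

The final insertion tableau P = [[1, 3, 4], [2, 5, 6]] has shape [3, 3].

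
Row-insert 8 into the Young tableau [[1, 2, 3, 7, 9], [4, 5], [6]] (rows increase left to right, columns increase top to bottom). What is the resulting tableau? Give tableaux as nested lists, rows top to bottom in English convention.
In row 1, 8 replaces 9 (the leftmost entry greater than 8); 9 is bumped to row 2. 9 is appended to row 2. The new tableau is [[1, 2, 3, 7, 8], [4, 5, 9], [6]].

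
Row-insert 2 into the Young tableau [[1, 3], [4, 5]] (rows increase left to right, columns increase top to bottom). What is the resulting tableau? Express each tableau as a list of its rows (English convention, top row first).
[[1, 2], [3, 5], [4]]

In row 1, 2 replaces 3 (the leftmost entry greater than 2); 3 is bumped to row 2. In row 2, 3 replaces 4 (the leftmost entry greater than 3); 4 is bumped to row 3. 4 starts a new row 3. The new tableau is [[1, 2], [3, 5], [4]].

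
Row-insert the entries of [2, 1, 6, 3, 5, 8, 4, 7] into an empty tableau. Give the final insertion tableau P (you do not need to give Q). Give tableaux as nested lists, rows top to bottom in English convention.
Insert 2: appended to row 1. P = [[2]].
Insert 1: 1 bumps 2 from row 1; 2 starts row 2. P = [[1], [2]].
Insert 6: appended to row 1. P = [[1, 6], [2]].
Insert 3: 3 bumps 6 from row 1; 6 appends to row 2. P = [[1, 3], [2, 6]].
Insert 5: appended to row 1. P = [[1, 3, 5], [2, 6]].
Insert 8: appended to row 1. P = [[1, 3, 5, 8], [2, 6]].
Insert 4: 4 bumps 5 from row 1; 5 bumps 6 from row 2; 6 starts row 3. P = [[1, 3, 4, 8], [2, 5], [6]].
Insert 7: 7 bumps 8 from row 1; 8 appends to row 2. P = [[1, 3, 4, 7], [2, 5, 8], [6]].

So P = [[1, 3, 4, 7], [2, 5, 8], [6]].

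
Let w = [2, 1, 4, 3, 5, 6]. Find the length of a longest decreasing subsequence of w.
2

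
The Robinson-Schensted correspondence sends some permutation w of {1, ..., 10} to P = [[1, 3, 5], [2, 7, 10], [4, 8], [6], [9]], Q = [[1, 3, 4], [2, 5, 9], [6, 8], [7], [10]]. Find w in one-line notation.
6 4 9 10 8 7 2 3 5 1

Reverse the RSK construction: for i from n down to 1, find the cell of Q containing i, remove the entry at that cell from P, and reverse-bump it up through P; the value ejected from row 1 is w(i).

Step i=10: Q has 10 at row 5, column 1; remove 9 from row 5 of P and reverse-bump: 9 enters row 4 and ejects 6; 6 enters row 3 and ejects 4; 4 enters row 2 and ejects 2; 2 enters row 1 and ejects 1. So w(10) = 1. P is now [[2, 3, 5], [4, 7, 10], [6, 8], [9]].
Step i=9: Q has 9 at row 2, column 3; remove 10 from row 2 of P and reverse-bump: 10 enters row 1 and ejects 5. So w(9) = 5. P is now [[2, 3, 10], [4, 7], [6, 8], [9]].
Step i=8: Q has 8 at row 3, column 2; remove 8 from row 3 of P and reverse-bump: 8 enters row 2 and ejects 7; 7 enters row 1 and ejects 3. So w(8) = 3. P is now [[2, 7, 10], [4, 8], [6], [9]].
Step i=7: Q has 7 at row 4, column 1; remove 9 from row 4 of P and reverse-bump: 9 enters row 3 and ejects 6; 6 enters row 2 and ejects 4; 4 enters row 1 and ejects 2. So w(7) = 2. P is now [[4, 7, 10], [6, 8], [9]].
Step i=6: Q has 6 at row 3, column 1; remove 9 from row 3 of P and reverse-bump: 9 enters row 2 and ejects 8; 8 enters row 1 and ejects 7. So w(6) = 7. P is now [[4, 8, 10], [6, 9]].
Step i=5: Q has 5 at row 2, column 2; remove 9 from row 2 of P and reverse-bump: 9 enters row 1 and ejects 8. So w(5) = 8. P is now [[4, 9, 10], [6]].
Step i=4: Q has 4 at row 1, column 3; remove that cell from P, ejecting 10. So w(4) = 10. P is now [[4, 9], [6]].
Step i=3: Q has 3 at row 1, column 2; remove that cell from P, ejecting 9. So w(3) = 9. P is now [[4], [6]].
Step i=2: Q has 2 at row 2, column 1; remove 6 from row 2 of P and reverse-bump: 6 enters row 1 and ejects 4. So w(2) = 4. P is now [[6]].
Step i=1: Q has 1 at row 1, column 1; remove that cell from P, ejecting 6. So w(1) = 6. P is now [].

So w = 6 4 9 10 8 7 2 3 5 1.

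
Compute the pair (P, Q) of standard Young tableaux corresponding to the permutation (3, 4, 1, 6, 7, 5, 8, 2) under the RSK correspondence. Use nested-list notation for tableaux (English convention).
P = [[1, 2, 5, 7, 8], [3, 4], [6]], Q = [[1, 2, 4, 5, 7], [3, 6], [8]]

Insert each entry of the permutation into P by Schensted row insertion, recording in Q the position of each new cell.

Insert 3: appended to row 1. P = [[3]], Q = [[1]].
Insert 4: appended to row 1. P = [[3, 4]], Q = [[1, 2]].
Insert 1: 1 bumps 3 from row 1; 3 starts row 2. P = [[1, 4], [3]], Q = [[1, 2], [3]].
Insert 6: appended to row 1. P = [[1, 4, 6], [3]], Q = [[1, 2, 4], [3]].
Insert 7: appended to row 1. P = [[1, 4, 6, 7], [3]], Q = [[1, 2, 4, 5], [3]].
Insert 5: 5 bumps 6 from row 1; 6 appends to row 2. P = [[1, 4, 5, 7], [3, 6]], Q = [[1, 2, 4, 5], [3, 6]].
Insert 8: appended to row 1. P = [[1, 4, 5, 7, 8], [3, 6]], Q = [[1, 2, 4, 5, 7], [3, 6]].
Insert 2: 2 bumps 4 from row 1; 4 bumps 6 from row 2; 6 starts row 3. P = [[1, 2, 5, 7, 8], [3, 4], [6]], Q = [[1, 2, 4, 5, 7], [3, 6], [8]].

So P = [[1, 2, 5, 7, 8], [3, 4], [6]], Q = [[1, 2, 4, 5, 7], [3, 6], [8]].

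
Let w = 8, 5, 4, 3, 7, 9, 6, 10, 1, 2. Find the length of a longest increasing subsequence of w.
4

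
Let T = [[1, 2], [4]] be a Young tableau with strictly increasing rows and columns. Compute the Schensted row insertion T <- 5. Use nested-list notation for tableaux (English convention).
[[1, 2, 5], [4]]

5 is larger than every entry of row 1, so it is appended to row 1. The new tableau is [[1, 2, 5], [4]].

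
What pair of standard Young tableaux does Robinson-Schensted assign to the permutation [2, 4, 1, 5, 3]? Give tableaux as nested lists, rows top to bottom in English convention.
P = [[1, 3, 5], [2, 4]], Q = [[1, 2, 4], [3, 5]]

Insert each entry of the permutation into P by Schensted row insertion, recording in Q the position of each new cell.

Insert 2: appended to row 1. P = [[2]].
Insert 4: appended to row 1. P = [[2, 4]].
Insert 1: 1 bumps 2 from row 1; 2 starts row 2. P = [[1, 4], [2]].
Insert 5: appended to row 1. P = [[1, 4, 5], [2]].
Insert 3: 3 bumps 4 from row 1; 4 appends to row 2. P = [[1, 3, 5], [2, 4]].

So P = [[1, 3, 5], [2, 4]], Q = [[1, 2, 4], [3, 5]].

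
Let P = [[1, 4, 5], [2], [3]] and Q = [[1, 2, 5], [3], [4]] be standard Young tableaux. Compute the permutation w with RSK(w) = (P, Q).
3 4 2 1 5

Reverse the RSK construction: for i from n down to 1, find the cell of Q containing i, remove the entry at that cell from P, and reverse-bump it up through P; the value ejected from row 1 is w(i).

Step i=5: Q has 5 at row 1, column 3; remove that cell from P, ejecting 5. So w(5) = 5. P is now [[1, 4], [2], [3]].
Step i=4: Q has 4 at row 3, column 1; remove 3 from row 3 of P and reverse-bump: 3 enters row 2 and ejects 2; 2 enters row 1 and ejects 1. So w(4) = 1. P is now [[2, 4], [3]].
Step i=3: Q has 3 at row 2, column 1; remove 3 from row 2 of P and reverse-bump: 3 enters row 1 and ejects 2. So w(3) = 2. P is now [[3, 4]].
Step i=2: Q has 2 at row 1, column 2; remove that cell from P, ejecting 4. So w(2) = 4. P is now [[3]].
Step i=1: Q has 1 at row 1, column 1; remove that cell from P, ejecting 3. So w(1) = 3. P is now [].

So w = 3 4 2 1 5.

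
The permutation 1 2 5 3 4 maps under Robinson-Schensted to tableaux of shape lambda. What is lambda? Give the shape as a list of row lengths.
[4, 1]

RSK row insertion gives P = [[1, 2, 3, 4], [5]], which has shape [4, 1].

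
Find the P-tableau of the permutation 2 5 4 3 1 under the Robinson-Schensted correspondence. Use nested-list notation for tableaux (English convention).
P = [[1, 3], [2], [4], [5]]

After inserting 2: P = [[2]].
After inserting 5: P = [[2, 5]].
After inserting 4: P = [[2, 4], [5]].
After inserting 3: P = [[2, 3], [4], [5]].
After inserting 1: P = [[1, 3], [2], [4], [5]].

So P = [[1, 3], [2], [4], [5]].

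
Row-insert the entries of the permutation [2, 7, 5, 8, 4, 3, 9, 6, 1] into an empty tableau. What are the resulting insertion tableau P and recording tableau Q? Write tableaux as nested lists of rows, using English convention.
Insert each entry of the permutation into P by Schensted row insertion, recording in Q the position of each new cell.

Insert 2: appended to row 1. P = [[2]].
Insert 7: appended to row 1. P = [[2, 7]].
Insert 5: 5 bumps 7 from row 1; 7 starts row 2. P = [[2, 5], [7]].
Insert 8: appended to row 1. P = [[2, 5, 8], [7]].
Insert 4: 4 bumps 5 from row 1; 5 bumps 7 from row 2; 7 starts row 3. P = [[2, 4, 8], [5], [7]].
Insert 3: 3 bumps 4 from row 1; 4 bumps 5 from row 2; 5 bumps 7 from row 3; 7 starts row 4. P = [[2, 3, 8], [4], [5], [7]].
Insert 9: appended to row 1. P = [[2, 3, 8, 9], [4], [5], [7]].
Insert 6: 6 bumps 8 from row 1; 8 appends to row 2. P = [[2, 3, 6, 9], [4, 8], [5], [7]].
Insert 1: 1 bumps 2 from row 1; 2 bumps 4 from row 2; 4 bumps 5 from row 3; 5 bumps 7 from row 4; 7 starts row 5. P = [[1, 3, 6, 9], [2, 8], [4], [5], [7]].

So P = [[1, 3, 6, 9], [2, 8], [4], [5], [7]], Q = [[1, 2, 4, 7], [3, 8], [5], [6], [9]].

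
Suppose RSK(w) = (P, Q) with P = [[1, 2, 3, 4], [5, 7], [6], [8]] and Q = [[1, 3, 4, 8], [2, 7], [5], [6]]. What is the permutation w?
Reverse the RSK construction: for i from n down to 1, find the cell of Q containing i, remove the entry at that cell from P, and reverse-bump it up through P; the value ejected from row 1 is w(i).

Step i=8: Q has 8 at row 1, column 4; remove that cell from P, ejecting 4. So w(8) = 4. P is now [[1, 2, 3], [5, 7], [6], [8]].
Step i=7: Q has 7 at row 2, column 2; remove 7 from row 2 of P and reverse-bump: 7 enters row 1 and ejects 3. So w(7) = 3. P is now [[1, 2, 7], [5], [6], [8]].
Step i=6: Q has 6 at row 4, column 1; remove 8 from row 4 of P and reverse-bump: 8 enters row 3 and ejects 6; 6 enters row 2 and ejects 5; 5 enters row 1 and ejects 2. So w(6) = 2. P is now [[1, 5, 7], [6], [8]].
Step i=5: Q has 5 at row 3, column 1; remove 8 from row 3 of P and reverse-bump: 8 enters row 2 and ejects 6; 6 enters row 1 and ejects 5. So w(5) = 5. P is now [[1, 6, 7], [8]].
Step i=4: Q has 4 at row 1, column 3; remove that cell from P, ejecting 7. So w(4) = 7. P is now [[1, 6], [8]].
Step i=3: Q has 3 at row 1, column 2; remove that cell from P, ejecting 6. So w(3) = 6. P is now [[1], [8]].
Step i=2: Q has 2 at row 2, column 1; remove 8 from row 2 of P and reverse-bump: 8 enters row 1 and ejects 1. So w(2) = 1. P is now [[8]].
Step i=1: Q has 1 at row 1, column 1; remove that cell from P, ejecting 8. So w(1) = 8. P is now [].

So w = 8 1 6 7 5 2 3 4.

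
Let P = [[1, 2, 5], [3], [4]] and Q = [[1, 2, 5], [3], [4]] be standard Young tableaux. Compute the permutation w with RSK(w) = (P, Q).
1 4 3 2 5

Reverse the RSK construction: for i from n down to 1, find the cell of Q containing i, remove the entry at that cell from P, and reverse-bump it up through P; the value ejected from row 1 is w(i).

Step i=5: Q has 5 at row 1, column 3; remove that cell from P, ejecting 5. So w(5) = 5. P is now [[1, 2], [3], [4]].
Step i=4: Q has 4 at row 3, column 1; remove 4 from row 3 of P and reverse-bump: 4 enters row 2 and ejects 3; 3 enters row 1 and ejects 2. So w(4) = 2. P is now [[1, 3], [4]].
Step i=3: Q has 3 at row 2, column 1; remove 4 from row 2 of P and reverse-bump: 4 enters row 1 and ejects 3. So w(3) = 3. P is now [[1, 4]].
Step i=2: Q has 2 at row 1, column 2; remove that cell from P, ejecting 4. So w(2) = 4. P is now [[1]].
Step i=1: Q has 1 at row 1, column 1; remove that cell from P, ejecting 1. So w(1) = 1. P is now [].

So w = 1 4 3 2 5.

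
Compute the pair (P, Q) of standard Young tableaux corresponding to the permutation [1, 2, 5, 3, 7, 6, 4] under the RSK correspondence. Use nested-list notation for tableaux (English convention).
P = [[1, 2, 3, 4], [5, 6], [7]], Q = [[1, 2, 3, 5], [4, 6], [7]]

Insert each entry of the permutation into P by Schensted row insertion, recording in Q the position of each new cell.

Insert 1: appended to row 1. P = [[1]].
Insert 2: appended to row 1. P = [[1, 2]].
Insert 5: appended to row 1. P = [[1, 2, 5]].
Insert 3: 3 bumps 5 from row 1; 5 starts row 2. P = [[1, 2, 3], [5]].
Insert 7: appended to row 1. P = [[1, 2, 3, 7], [5]].
Insert 6: 6 bumps 7 from row 1; 7 appends to row 2. P = [[1, 2, 3, 6], [5, 7]].
Insert 4: 4 bumps 6 from row 1; 6 bumps 7 from row 2; 7 starts row 3. P = [[1, 2, 3, 4], [5, 6], [7]].

So P = [[1, 2, 3, 4], [5, 6], [7]], Q = [[1, 2, 3, 5], [4, 6], [7]].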